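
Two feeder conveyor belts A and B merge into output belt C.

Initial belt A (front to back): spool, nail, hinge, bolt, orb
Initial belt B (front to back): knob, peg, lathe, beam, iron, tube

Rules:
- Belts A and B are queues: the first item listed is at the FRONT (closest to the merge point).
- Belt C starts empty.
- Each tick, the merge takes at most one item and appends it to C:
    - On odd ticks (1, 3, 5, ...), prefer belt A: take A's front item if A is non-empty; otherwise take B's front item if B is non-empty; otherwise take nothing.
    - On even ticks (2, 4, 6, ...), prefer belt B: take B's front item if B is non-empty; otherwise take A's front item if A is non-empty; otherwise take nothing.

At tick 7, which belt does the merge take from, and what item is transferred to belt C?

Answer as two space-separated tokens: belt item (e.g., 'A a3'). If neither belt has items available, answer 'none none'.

Tick 1: prefer A, take spool from A; A=[nail,hinge,bolt,orb] B=[knob,peg,lathe,beam,iron,tube] C=[spool]
Tick 2: prefer B, take knob from B; A=[nail,hinge,bolt,orb] B=[peg,lathe,beam,iron,tube] C=[spool,knob]
Tick 3: prefer A, take nail from A; A=[hinge,bolt,orb] B=[peg,lathe,beam,iron,tube] C=[spool,knob,nail]
Tick 4: prefer B, take peg from B; A=[hinge,bolt,orb] B=[lathe,beam,iron,tube] C=[spool,knob,nail,peg]
Tick 5: prefer A, take hinge from A; A=[bolt,orb] B=[lathe,beam,iron,tube] C=[spool,knob,nail,peg,hinge]
Tick 6: prefer B, take lathe from B; A=[bolt,orb] B=[beam,iron,tube] C=[spool,knob,nail,peg,hinge,lathe]
Tick 7: prefer A, take bolt from A; A=[orb] B=[beam,iron,tube] C=[spool,knob,nail,peg,hinge,lathe,bolt]

Answer: A bolt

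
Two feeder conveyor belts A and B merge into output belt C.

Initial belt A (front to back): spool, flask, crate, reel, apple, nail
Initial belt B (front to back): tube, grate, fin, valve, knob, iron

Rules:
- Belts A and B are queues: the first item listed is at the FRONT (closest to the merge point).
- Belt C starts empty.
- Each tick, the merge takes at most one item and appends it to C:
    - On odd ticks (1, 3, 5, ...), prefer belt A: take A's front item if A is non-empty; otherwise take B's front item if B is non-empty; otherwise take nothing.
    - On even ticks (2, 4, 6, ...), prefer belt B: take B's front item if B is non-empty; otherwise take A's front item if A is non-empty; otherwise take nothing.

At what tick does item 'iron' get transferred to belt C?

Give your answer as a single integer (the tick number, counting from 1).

Tick 1: prefer A, take spool from A; A=[flask,crate,reel,apple,nail] B=[tube,grate,fin,valve,knob,iron] C=[spool]
Tick 2: prefer B, take tube from B; A=[flask,crate,reel,apple,nail] B=[grate,fin,valve,knob,iron] C=[spool,tube]
Tick 3: prefer A, take flask from A; A=[crate,reel,apple,nail] B=[grate,fin,valve,knob,iron] C=[spool,tube,flask]
Tick 4: prefer B, take grate from B; A=[crate,reel,apple,nail] B=[fin,valve,knob,iron] C=[spool,tube,flask,grate]
Tick 5: prefer A, take crate from A; A=[reel,apple,nail] B=[fin,valve,knob,iron] C=[spool,tube,flask,grate,crate]
Tick 6: prefer B, take fin from B; A=[reel,apple,nail] B=[valve,knob,iron] C=[spool,tube,flask,grate,crate,fin]
Tick 7: prefer A, take reel from A; A=[apple,nail] B=[valve,knob,iron] C=[spool,tube,flask,grate,crate,fin,reel]
Tick 8: prefer B, take valve from B; A=[apple,nail] B=[knob,iron] C=[spool,tube,flask,grate,crate,fin,reel,valve]
Tick 9: prefer A, take apple from A; A=[nail] B=[knob,iron] C=[spool,tube,flask,grate,crate,fin,reel,valve,apple]
Tick 10: prefer B, take knob from B; A=[nail] B=[iron] C=[spool,tube,flask,grate,crate,fin,reel,valve,apple,knob]
Tick 11: prefer A, take nail from A; A=[-] B=[iron] C=[spool,tube,flask,grate,crate,fin,reel,valve,apple,knob,nail]
Tick 12: prefer B, take iron from B; A=[-] B=[-] C=[spool,tube,flask,grate,crate,fin,reel,valve,apple,knob,nail,iron]

Answer: 12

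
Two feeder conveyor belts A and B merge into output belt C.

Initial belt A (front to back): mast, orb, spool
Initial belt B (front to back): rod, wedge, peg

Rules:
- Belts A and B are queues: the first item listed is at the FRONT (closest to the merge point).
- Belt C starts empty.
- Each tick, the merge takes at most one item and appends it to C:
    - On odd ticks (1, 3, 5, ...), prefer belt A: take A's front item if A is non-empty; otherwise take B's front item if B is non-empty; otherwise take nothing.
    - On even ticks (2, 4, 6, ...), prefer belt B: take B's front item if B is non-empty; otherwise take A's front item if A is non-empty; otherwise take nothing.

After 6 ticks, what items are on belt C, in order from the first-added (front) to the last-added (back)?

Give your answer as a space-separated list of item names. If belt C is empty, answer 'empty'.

Answer: mast rod orb wedge spool peg

Derivation:
Tick 1: prefer A, take mast from A; A=[orb,spool] B=[rod,wedge,peg] C=[mast]
Tick 2: prefer B, take rod from B; A=[orb,spool] B=[wedge,peg] C=[mast,rod]
Tick 3: prefer A, take orb from A; A=[spool] B=[wedge,peg] C=[mast,rod,orb]
Tick 4: prefer B, take wedge from B; A=[spool] B=[peg] C=[mast,rod,orb,wedge]
Tick 5: prefer A, take spool from A; A=[-] B=[peg] C=[mast,rod,orb,wedge,spool]
Tick 6: prefer B, take peg from B; A=[-] B=[-] C=[mast,rod,orb,wedge,spool,peg]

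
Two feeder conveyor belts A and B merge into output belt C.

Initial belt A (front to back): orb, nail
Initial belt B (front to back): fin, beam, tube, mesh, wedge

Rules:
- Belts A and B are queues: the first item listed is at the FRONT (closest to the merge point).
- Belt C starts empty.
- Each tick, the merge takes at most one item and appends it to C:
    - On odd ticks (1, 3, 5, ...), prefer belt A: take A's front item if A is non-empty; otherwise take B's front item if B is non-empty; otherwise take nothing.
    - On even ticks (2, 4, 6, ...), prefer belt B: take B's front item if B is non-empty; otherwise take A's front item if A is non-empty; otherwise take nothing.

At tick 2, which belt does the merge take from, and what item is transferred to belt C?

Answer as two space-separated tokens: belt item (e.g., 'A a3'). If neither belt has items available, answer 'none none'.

Tick 1: prefer A, take orb from A; A=[nail] B=[fin,beam,tube,mesh,wedge] C=[orb]
Tick 2: prefer B, take fin from B; A=[nail] B=[beam,tube,mesh,wedge] C=[orb,fin]

Answer: B fin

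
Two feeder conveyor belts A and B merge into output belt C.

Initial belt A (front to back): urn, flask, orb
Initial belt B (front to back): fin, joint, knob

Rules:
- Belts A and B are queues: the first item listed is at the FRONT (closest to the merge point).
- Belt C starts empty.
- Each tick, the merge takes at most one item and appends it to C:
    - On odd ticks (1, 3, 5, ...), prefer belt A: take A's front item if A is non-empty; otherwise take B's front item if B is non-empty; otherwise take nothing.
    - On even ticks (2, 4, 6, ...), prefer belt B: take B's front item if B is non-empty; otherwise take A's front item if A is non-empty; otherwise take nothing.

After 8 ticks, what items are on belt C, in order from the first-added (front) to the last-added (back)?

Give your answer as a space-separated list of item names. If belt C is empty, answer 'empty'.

Tick 1: prefer A, take urn from A; A=[flask,orb] B=[fin,joint,knob] C=[urn]
Tick 2: prefer B, take fin from B; A=[flask,orb] B=[joint,knob] C=[urn,fin]
Tick 3: prefer A, take flask from A; A=[orb] B=[joint,knob] C=[urn,fin,flask]
Tick 4: prefer B, take joint from B; A=[orb] B=[knob] C=[urn,fin,flask,joint]
Tick 5: prefer A, take orb from A; A=[-] B=[knob] C=[urn,fin,flask,joint,orb]
Tick 6: prefer B, take knob from B; A=[-] B=[-] C=[urn,fin,flask,joint,orb,knob]
Tick 7: prefer A, both empty, nothing taken; A=[-] B=[-] C=[urn,fin,flask,joint,orb,knob]
Tick 8: prefer B, both empty, nothing taken; A=[-] B=[-] C=[urn,fin,flask,joint,orb,knob]

Answer: urn fin flask joint orb knob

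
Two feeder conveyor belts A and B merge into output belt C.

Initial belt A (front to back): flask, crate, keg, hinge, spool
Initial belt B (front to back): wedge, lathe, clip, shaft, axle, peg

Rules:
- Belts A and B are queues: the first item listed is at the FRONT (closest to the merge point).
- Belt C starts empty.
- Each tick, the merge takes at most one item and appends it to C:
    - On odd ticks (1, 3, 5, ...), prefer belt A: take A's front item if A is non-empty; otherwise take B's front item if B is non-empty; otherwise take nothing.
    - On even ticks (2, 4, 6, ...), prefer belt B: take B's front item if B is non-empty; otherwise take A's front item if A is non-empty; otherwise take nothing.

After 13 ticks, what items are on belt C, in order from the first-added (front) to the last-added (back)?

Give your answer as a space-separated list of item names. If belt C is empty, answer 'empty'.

Tick 1: prefer A, take flask from A; A=[crate,keg,hinge,spool] B=[wedge,lathe,clip,shaft,axle,peg] C=[flask]
Tick 2: prefer B, take wedge from B; A=[crate,keg,hinge,spool] B=[lathe,clip,shaft,axle,peg] C=[flask,wedge]
Tick 3: prefer A, take crate from A; A=[keg,hinge,spool] B=[lathe,clip,shaft,axle,peg] C=[flask,wedge,crate]
Tick 4: prefer B, take lathe from B; A=[keg,hinge,spool] B=[clip,shaft,axle,peg] C=[flask,wedge,crate,lathe]
Tick 5: prefer A, take keg from A; A=[hinge,spool] B=[clip,shaft,axle,peg] C=[flask,wedge,crate,lathe,keg]
Tick 6: prefer B, take clip from B; A=[hinge,spool] B=[shaft,axle,peg] C=[flask,wedge,crate,lathe,keg,clip]
Tick 7: prefer A, take hinge from A; A=[spool] B=[shaft,axle,peg] C=[flask,wedge,crate,lathe,keg,clip,hinge]
Tick 8: prefer B, take shaft from B; A=[spool] B=[axle,peg] C=[flask,wedge,crate,lathe,keg,clip,hinge,shaft]
Tick 9: prefer A, take spool from A; A=[-] B=[axle,peg] C=[flask,wedge,crate,lathe,keg,clip,hinge,shaft,spool]
Tick 10: prefer B, take axle from B; A=[-] B=[peg] C=[flask,wedge,crate,lathe,keg,clip,hinge,shaft,spool,axle]
Tick 11: prefer A, take peg from B; A=[-] B=[-] C=[flask,wedge,crate,lathe,keg,clip,hinge,shaft,spool,axle,peg]
Tick 12: prefer B, both empty, nothing taken; A=[-] B=[-] C=[flask,wedge,crate,lathe,keg,clip,hinge,shaft,spool,axle,peg]
Tick 13: prefer A, both empty, nothing taken; A=[-] B=[-] C=[flask,wedge,crate,lathe,keg,clip,hinge,shaft,spool,axle,peg]

Answer: flask wedge crate lathe keg clip hinge shaft spool axle peg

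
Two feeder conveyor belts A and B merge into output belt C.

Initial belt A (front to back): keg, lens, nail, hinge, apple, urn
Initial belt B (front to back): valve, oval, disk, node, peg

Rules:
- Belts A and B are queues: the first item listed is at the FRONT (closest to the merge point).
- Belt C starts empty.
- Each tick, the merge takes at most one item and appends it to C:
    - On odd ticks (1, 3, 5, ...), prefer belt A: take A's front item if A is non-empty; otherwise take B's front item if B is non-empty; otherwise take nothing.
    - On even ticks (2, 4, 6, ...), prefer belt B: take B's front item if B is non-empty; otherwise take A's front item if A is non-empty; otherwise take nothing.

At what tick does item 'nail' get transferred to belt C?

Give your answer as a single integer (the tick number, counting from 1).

Answer: 5

Derivation:
Tick 1: prefer A, take keg from A; A=[lens,nail,hinge,apple,urn] B=[valve,oval,disk,node,peg] C=[keg]
Tick 2: prefer B, take valve from B; A=[lens,nail,hinge,apple,urn] B=[oval,disk,node,peg] C=[keg,valve]
Tick 3: prefer A, take lens from A; A=[nail,hinge,apple,urn] B=[oval,disk,node,peg] C=[keg,valve,lens]
Tick 4: prefer B, take oval from B; A=[nail,hinge,apple,urn] B=[disk,node,peg] C=[keg,valve,lens,oval]
Tick 5: prefer A, take nail from A; A=[hinge,apple,urn] B=[disk,node,peg] C=[keg,valve,lens,oval,nail]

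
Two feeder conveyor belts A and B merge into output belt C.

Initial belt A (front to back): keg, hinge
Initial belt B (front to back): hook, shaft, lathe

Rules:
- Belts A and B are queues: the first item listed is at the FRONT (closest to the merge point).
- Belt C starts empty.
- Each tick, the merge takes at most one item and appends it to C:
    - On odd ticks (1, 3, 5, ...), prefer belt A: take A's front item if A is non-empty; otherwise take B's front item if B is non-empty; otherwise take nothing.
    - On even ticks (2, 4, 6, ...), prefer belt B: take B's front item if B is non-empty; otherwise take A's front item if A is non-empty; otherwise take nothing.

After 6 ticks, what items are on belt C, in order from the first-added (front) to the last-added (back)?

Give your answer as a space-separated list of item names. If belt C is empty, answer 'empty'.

Tick 1: prefer A, take keg from A; A=[hinge] B=[hook,shaft,lathe] C=[keg]
Tick 2: prefer B, take hook from B; A=[hinge] B=[shaft,lathe] C=[keg,hook]
Tick 3: prefer A, take hinge from A; A=[-] B=[shaft,lathe] C=[keg,hook,hinge]
Tick 4: prefer B, take shaft from B; A=[-] B=[lathe] C=[keg,hook,hinge,shaft]
Tick 5: prefer A, take lathe from B; A=[-] B=[-] C=[keg,hook,hinge,shaft,lathe]
Tick 6: prefer B, both empty, nothing taken; A=[-] B=[-] C=[keg,hook,hinge,shaft,lathe]

Answer: keg hook hinge shaft lathe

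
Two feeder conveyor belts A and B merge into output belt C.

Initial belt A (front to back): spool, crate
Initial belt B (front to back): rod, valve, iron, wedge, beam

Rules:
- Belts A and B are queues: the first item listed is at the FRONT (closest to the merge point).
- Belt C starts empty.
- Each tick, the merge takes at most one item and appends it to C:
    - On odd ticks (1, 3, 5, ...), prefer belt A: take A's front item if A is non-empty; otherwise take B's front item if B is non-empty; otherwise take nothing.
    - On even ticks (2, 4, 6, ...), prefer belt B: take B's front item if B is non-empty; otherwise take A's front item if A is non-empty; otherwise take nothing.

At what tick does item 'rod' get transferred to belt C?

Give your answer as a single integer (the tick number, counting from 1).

Tick 1: prefer A, take spool from A; A=[crate] B=[rod,valve,iron,wedge,beam] C=[spool]
Tick 2: prefer B, take rod from B; A=[crate] B=[valve,iron,wedge,beam] C=[spool,rod]

Answer: 2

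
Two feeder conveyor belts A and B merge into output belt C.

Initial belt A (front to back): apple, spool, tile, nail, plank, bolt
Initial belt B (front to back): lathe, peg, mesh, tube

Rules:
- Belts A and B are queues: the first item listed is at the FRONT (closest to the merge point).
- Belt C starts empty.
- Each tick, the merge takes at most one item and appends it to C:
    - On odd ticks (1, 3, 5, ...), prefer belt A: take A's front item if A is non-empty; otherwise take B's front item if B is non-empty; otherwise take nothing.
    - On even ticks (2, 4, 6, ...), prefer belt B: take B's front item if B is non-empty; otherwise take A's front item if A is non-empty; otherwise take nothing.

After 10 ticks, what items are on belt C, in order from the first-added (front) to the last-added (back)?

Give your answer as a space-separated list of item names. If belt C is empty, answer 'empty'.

Answer: apple lathe spool peg tile mesh nail tube plank bolt

Derivation:
Tick 1: prefer A, take apple from A; A=[spool,tile,nail,plank,bolt] B=[lathe,peg,mesh,tube] C=[apple]
Tick 2: prefer B, take lathe from B; A=[spool,tile,nail,plank,bolt] B=[peg,mesh,tube] C=[apple,lathe]
Tick 3: prefer A, take spool from A; A=[tile,nail,plank,bolt] B=[peg,mesh,tube] C=[apple,lathe,spool]
Tick 4: prefer B, take peg from B; A=[tile,nail,plank,bolt] B=[mesh,tube] C=[apple,lathe,spool,peg]
Tick 5: prefer A, take tile from A; A=[nail,plank,bolt] B=[mesh,tube] C=[apple,lathe,spool,peg,tile]
Tick 6: prefer B, take mesh from B; A=[nail,plank,bolt] B=[tube] C=[apple,lathe,spool,peg,tile,mesh]
Tick 7: prefer A, take nail from A; A=[plank,bolt] B=[tube] C=[apple,lathe,spool,peg,tile,mesh,nail]
Tick 8: prefer B, take tube from B; A=[plank,bolt] B=[-] C=[apple,lathe,spool,peg,tile,mesh,nail,tube]
Tick 9: prefer A, take plank from A; A=[bolt] B=[-] C=[apple,lathe,spool,peg,tile,mesh,nail,tube,plank]
Tick 10: prefer B, take bolt from A; A=[-] B=[-] C=[apple,lathe,spool,peg,tile,mesh,nail,tube,plank,bolt]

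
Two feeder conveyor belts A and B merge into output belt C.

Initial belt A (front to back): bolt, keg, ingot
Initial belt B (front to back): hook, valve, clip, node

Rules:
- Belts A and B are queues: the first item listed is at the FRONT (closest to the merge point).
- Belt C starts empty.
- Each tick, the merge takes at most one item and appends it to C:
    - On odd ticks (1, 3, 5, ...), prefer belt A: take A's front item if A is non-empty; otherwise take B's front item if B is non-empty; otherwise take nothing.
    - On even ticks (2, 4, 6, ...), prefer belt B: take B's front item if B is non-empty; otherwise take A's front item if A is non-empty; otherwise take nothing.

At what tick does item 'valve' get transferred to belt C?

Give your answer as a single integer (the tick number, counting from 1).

Tick 1: prefer A, take bolt from A; A=[keg,ingot] B=[hook,valve,clip,node] C=[bolt]
Tick 2: prefer B, take hook from B; A=[keg,ingot] B=[valve,clip,node] C=[bolt,hook]
Tick 3: prefer A, take keg from A; A=[ingot] B=[valve,clip,node] C=[bolt,hook,keg]
Tick 4: prefer B, take valve from B; A=[ingot] B=[clip,node] C=[bolt,hook,keg,valve]

Answer: 4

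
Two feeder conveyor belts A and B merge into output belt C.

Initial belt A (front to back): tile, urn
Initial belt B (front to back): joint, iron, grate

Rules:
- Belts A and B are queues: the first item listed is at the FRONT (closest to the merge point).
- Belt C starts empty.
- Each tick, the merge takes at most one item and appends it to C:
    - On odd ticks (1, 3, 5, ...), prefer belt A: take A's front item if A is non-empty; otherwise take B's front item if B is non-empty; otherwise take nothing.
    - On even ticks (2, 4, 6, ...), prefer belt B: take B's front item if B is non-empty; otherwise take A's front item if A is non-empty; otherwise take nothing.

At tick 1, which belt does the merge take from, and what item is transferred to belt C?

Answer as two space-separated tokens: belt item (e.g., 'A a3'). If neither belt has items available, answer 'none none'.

Answer: A tile

Derivation:
Tick 1: prefer A, take tile from A; A=[urn] B=[joint,iron,grate] C=[tile]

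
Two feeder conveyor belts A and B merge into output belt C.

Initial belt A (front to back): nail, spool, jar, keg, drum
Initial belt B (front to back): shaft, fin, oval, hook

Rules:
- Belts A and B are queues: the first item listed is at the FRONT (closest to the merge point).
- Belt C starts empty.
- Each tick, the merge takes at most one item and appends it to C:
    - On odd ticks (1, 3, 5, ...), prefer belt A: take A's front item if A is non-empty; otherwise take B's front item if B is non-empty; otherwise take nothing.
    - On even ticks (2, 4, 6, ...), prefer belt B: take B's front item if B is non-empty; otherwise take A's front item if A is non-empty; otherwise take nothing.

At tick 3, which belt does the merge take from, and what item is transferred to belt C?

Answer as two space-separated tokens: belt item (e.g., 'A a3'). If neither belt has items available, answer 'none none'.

Tick 1: prefer A, take nail from A; A=[spool,jar,keg,drum] B=[shaft,fin,oval,hook] C=[nail]
Tick 2: prefer B, take shaft from B; A=[spool,jar,keg,drum] B=[fin,oval,hook] C=[nail,shaft]
Tick 3: prefer A, take spool from A; A=[jar,keg,drum] B=[fin,oval,hook] C=[nail,shaft,spool]

Answer: A spool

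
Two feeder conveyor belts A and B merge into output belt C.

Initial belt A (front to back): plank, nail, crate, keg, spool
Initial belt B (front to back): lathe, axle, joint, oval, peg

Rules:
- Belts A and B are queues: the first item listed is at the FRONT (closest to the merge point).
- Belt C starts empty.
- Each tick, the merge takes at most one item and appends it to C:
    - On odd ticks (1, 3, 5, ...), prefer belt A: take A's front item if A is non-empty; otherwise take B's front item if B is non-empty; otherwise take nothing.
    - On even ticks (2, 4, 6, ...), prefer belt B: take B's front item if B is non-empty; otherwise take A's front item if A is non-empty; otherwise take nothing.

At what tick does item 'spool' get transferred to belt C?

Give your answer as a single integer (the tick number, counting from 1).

Tick 1: prefer A, take plank from A; A=[nail,crate,keg,spool] B=[lathe,axle,joint,oval,peg] C=[plank]
Tick 2: prefer B, take lathe from B; A=[nail,crate,keg,spool] B=[axle,joint,oval,peg] C=[plank,lathe]
Tick 3: prefer A, take nail from A; A=[crate,keg,spool] B=[axle,joint,oval,peg] C=[plank,lathe,nail]
Tick 4: prefer B, take axle from B; A=[crate,keg,spool] B=[joint,oval,peg] C=[plank,lathe,nail,axle]
Tick 5: prefer A, take crate from A; A=[keg,spool] B=[joint,oval,peg] C=[plank,lathe,nail,axle,crate]
Tick 6: prefer B, take joint from B; A=[keg,spool] B=[oval,peg] C=[plank,lathe,nail,axle,crate,joint]
Tick 7: prefer A, take keg from A; A=[spool] B=[oval,peg] C=[plank,lathe,nail,axle,crate,joint,keg]
Tick 8: prefer B, take oval from B; A=[spool] B=[peg] C=[plank,lathe,nail,axle,crate,joint,keg,oval]
Tick 9: prefer A, take spool from A; A=[-] B=[peg] C=[plank,lathe,nail,axle,crate,joint,keg,oval,spool]

Answer: 9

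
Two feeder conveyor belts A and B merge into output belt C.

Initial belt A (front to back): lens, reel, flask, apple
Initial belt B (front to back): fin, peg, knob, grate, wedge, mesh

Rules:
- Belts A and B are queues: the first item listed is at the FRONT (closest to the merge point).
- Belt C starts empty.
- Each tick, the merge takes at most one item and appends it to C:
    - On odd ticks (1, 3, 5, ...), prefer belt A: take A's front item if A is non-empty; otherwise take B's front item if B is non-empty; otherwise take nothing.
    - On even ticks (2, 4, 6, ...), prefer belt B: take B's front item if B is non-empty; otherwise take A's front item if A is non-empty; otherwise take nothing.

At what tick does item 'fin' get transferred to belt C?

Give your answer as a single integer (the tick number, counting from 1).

Answer: 2

Derivation:
Tick 1: prefer A, take lens from A; A=[reel,flask,apple] B=[fin,peg,knob,grate,wedge,mesh] C=[lens]
Tick 2: prefer B, take fin from B; A=[reel,flask,apple] B=[peg,knob,grate,wedge,mesh] C=[lens,fin]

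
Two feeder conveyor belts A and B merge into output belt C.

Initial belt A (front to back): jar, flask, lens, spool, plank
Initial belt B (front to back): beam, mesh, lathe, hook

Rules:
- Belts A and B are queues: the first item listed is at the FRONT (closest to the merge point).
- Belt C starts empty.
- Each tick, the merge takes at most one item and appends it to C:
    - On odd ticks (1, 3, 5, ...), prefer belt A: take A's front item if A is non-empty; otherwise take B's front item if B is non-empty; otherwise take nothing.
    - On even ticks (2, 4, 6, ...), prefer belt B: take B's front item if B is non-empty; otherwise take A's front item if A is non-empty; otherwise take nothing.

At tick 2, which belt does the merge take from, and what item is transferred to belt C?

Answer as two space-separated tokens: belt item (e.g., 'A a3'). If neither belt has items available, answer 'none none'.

Tick 1: prefer A, take jar from A; A=[flask,lens,spool,plank] B=[beam,mesh,lathe,hook] C=[jar]
Tick 2: prefer B, take beam from B; A=[flask,lens,spool,plank] B=[mesh,lathe,hook] C=[jar,beam]

Answer: B beam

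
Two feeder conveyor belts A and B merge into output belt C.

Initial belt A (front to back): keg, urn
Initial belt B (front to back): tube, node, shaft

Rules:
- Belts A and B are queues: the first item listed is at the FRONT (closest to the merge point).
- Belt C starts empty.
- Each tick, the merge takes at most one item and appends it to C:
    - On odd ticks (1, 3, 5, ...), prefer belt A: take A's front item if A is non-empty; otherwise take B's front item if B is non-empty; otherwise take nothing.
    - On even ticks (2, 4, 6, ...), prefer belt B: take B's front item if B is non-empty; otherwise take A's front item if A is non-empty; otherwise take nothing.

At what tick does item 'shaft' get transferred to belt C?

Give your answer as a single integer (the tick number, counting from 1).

Answer: 5

Derivation:
Tick 1: prefer A, take keg from A; A=[urn] B=[tube,node,shaft] C=[keg]
Tick 2: prefer B, take tube from B; A=[urn] B=[node,shaft] C=[keg,tube]
Tick 3: prefer A, take urn from A; A=[-] B=[node,shaft] C=[keg,tube,urn]
Tick 4: prefer B, take node from B; A=[-] B=[shaft] C=[keg,tube,urn,node]
Tick 5: prefer A, take shaft from B; A=[-] B=[-] C=[keg,tube,urn,node,shaft]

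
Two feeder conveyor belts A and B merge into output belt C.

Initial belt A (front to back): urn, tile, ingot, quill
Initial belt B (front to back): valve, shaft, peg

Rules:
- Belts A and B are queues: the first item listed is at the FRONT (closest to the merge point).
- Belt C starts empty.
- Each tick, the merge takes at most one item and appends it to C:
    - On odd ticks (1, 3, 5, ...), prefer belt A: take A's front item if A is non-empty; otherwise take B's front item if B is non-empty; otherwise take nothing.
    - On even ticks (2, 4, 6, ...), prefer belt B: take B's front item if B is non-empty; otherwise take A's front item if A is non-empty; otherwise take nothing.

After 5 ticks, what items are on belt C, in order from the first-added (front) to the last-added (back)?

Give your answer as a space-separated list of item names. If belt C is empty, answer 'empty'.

Tick 1: prefer A, take urn from A; A=[tile,ingot,quill] B=[valve,shaft,peg] C=[urn]
Tick 2: prefer B, take valve from B; A=[tile,ingot,quill] B=[shaft,peg] C=[urn,valve]
Tick 3: prefer A, take tile from A; A=[ingot,quill] B=[shaft,peg] C=[urn,valve,tile]
Tick 4: prefer B, take shaft from B; A=[ingot,quill] B=[peg] C=[urn,valve,tile,shaft]
Tick 5: prefer A, take ingot from A; A=[quill] B=[peg] C=[urn,valve,tile,shaft,ingot]

Answer: urn valve tile shaft ingot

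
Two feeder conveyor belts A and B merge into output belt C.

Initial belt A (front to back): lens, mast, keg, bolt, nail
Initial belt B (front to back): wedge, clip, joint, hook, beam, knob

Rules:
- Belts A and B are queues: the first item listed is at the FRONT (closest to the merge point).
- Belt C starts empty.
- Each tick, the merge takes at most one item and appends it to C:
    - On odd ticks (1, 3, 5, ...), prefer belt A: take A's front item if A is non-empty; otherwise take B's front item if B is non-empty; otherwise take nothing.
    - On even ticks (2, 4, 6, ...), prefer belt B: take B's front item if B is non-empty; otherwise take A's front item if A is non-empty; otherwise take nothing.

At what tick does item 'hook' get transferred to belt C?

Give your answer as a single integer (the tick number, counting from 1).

Tick 1: prefer A, take lens from A; A=[mast,keg,bolt,nail] B=[wedge,clip,joint,hook,beam,knob] C=[lens]
Tick 2: prefer B, take wedge from B; A=[mast,keg,bolt,nail] B=[clip,joint,hook,beam,knob] C=[lens,wedge]
Tick 3: prefer A, take mast from A; A=[keg,bolt,nail] B=[clip,joint,hook,beam,knob] C=[lens,wedge,mast]
Tick 4: prefer B, take clip from B; A=[keg,bolt,nail] B=[joint,hook,beam,knob] C=[lens,wedge,mast,clip]
Tick 5: prefer A, take keg from A; A=[bolt,nail] B=[joint,hook,beam,knob] C=[lens,wedge,mast,clip,keg]
Tick 6: prefer B, take joint from B; A=[bolt,nail] B=[hook,beam,knob] C=[lens,wedge,mast,clip,keg,joint]
Tick 7: prefer A, take bolt from A; A=[nail] B=[hook,beam,knob] C=[lens,wedge,mast,clip,keg,joint,bolt]
Tick 8: prefer B, take hook from B; A=[nail] B=[beam,knob] C=[lens,wedge,mast,clip,keg,joint,bolt,hook]

Answer: 8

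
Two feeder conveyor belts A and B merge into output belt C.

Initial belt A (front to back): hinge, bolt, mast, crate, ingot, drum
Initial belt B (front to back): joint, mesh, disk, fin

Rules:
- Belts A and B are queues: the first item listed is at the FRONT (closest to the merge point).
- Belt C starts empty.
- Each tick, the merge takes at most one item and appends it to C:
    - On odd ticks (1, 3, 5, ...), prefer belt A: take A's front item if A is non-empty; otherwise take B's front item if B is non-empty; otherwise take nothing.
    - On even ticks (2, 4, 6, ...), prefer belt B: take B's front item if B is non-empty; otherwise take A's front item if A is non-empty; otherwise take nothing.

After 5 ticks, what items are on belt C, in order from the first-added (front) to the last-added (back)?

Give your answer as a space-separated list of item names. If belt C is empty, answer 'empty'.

Answer: hinge joint bolt mesh mast

Derivation:
Tick 1: prefer A, take hinge from A; A=[bolt,mast,crate,ingot,drum] B=[joint,mesh,disk,fin] C=[hinge]
Tick 2: prefer B, take joint from B; A=[bolt,mast,crate,ingot,drum] B=[mesh,disk,fin] C=[hinge,joint]
Tick 3: prefer A, take bolt from A; A=[mast,crate,ingot,drum] B=[mesh,disk,fin] C=[hinge,joint,bolt]
Tick 4: prefer B, take mesh from B; A=[mast,crate,ingot,drum] B=[disk,fin] C=[hinge,joint,bolt,mesh]
Tick 5: prefer A, take mast from A; A=[crate,ingot,drum] B=[disk,fin] C=[hinge,joint,bolt,mesh,mast]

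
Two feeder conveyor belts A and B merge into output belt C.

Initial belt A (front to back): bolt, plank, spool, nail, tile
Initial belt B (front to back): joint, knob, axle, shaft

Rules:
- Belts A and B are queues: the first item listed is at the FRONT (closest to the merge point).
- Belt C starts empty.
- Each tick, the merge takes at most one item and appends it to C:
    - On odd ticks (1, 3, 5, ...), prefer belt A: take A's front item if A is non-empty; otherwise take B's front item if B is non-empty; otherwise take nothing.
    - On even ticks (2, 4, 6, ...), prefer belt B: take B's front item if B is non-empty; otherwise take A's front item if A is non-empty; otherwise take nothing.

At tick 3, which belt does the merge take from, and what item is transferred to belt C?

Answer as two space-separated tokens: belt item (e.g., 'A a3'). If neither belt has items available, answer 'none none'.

Tick 1: prefer A, take bolt from A; A=[plank,spool,nail,tile] B=[joint,knob,axle,shaft] C=[bolt]
Tick 2: prefer B, take joint from B; A=[plank,spool,nail,tile] B=[knob,axle,shaft] C=[bolt,joint]
Tick 3: prefer A, take plank from A; A=[spool,nail,tile] B=[knob,axle,shaft] C=[bolt,joint,plank]

Answer: A plank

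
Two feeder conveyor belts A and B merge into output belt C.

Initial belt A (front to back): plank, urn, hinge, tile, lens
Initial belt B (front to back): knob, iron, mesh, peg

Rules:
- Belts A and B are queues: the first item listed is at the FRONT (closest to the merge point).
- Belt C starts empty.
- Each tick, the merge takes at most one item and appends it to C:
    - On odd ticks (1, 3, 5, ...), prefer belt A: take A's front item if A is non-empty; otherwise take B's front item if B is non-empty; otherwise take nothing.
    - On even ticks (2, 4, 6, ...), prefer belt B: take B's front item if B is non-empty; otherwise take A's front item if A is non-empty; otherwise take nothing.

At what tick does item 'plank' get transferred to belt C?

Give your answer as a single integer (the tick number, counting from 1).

Tick 1: prefer A, take plank from A; A=[urn,hinge,tile,lens] B=[knob,iron,mesh,peg] C=[plank]

Answer: 1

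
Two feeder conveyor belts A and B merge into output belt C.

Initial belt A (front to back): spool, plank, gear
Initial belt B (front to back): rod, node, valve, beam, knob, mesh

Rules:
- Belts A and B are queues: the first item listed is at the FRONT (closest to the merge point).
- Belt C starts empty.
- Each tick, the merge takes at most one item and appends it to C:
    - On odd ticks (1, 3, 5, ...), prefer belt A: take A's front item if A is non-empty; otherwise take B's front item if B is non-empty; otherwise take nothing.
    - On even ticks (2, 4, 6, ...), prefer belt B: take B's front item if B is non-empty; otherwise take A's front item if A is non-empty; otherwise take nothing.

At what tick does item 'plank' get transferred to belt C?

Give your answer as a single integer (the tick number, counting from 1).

Tick 1: prefer A, take spool from A; A=[plank,gear] B=[rod,node,valve,beam,knob,mesh] C=[spool]
Tick 2: prefer B, take rod from B; A=[plank,gear] B=[node,valve,beam,knob,mesh] C=[spool,rod]
Tick 3: prefer A, take plank from A; A=[gear] B=[node,valve,beam,knob,mesh] C=[spool,rod,plank]

Answer: 3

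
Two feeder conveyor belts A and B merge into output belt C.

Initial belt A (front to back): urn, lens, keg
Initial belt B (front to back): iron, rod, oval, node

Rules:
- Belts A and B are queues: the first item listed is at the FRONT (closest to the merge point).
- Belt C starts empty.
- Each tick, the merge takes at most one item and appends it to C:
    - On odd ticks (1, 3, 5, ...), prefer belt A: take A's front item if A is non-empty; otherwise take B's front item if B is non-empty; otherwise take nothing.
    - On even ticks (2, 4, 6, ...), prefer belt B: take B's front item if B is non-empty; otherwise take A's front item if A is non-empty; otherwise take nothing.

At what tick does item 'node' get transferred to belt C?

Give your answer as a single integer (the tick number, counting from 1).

Answer: 7

Derivation:
Tick 1: prefer A, take urn from A; A=[lens,keg] B=[iron,rod,oval,node] C=[urn]
Tick 2: prefer B, take iron from B; A=[lens,keg] B=[rod,oval,node] C=[urn,iron]
Tick 3: prefer A, take lens from A; A=[keg] B=[rod,oval,node] C=[urn,iron,lens]
Tick 4: prefer B, take rod from B; A=[keg] B=[oval,node] C=[urn,iron,lens,rod]
Tick 5: prefer A, take keg from A; A=[-] B=[oval,node] C=[urn,iron,lens,rod,keg]
Tick 6: prefer B, take oval from B; A=[-] B=[node] C=[urn,iron,lens,rod,keg,oval]
Tick 7: prefer A, take node from B; A=[-] B=[-] C=[urn,iron,lens,rod,keg,oval,node]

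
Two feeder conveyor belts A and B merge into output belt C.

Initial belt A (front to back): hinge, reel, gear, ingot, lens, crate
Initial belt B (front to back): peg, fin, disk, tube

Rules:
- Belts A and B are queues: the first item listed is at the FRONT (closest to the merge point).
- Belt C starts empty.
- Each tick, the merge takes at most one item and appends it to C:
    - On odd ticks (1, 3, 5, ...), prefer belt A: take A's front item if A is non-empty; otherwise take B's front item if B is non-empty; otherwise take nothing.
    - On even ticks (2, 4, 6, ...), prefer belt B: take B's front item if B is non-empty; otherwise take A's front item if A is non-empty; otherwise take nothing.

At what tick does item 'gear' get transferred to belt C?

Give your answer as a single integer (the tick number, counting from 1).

Answer: 5

Derivation:
Tick 1: prefer A, take hinge from A; A=[reel,gear,ingot,lens,crate] B=[peg,fin,disk,tube] C=[hinge]
Tick 2: prefer B, take peg from B; A=[reel,gear,ingot,lens,crate] B=[fin,disk,tube] C=[hinge,peg]
Tick 3: prefer A, take reel from A; A=[gear,ingot,lens,crate] B=[fin,disk,tube] C=[hinge,peg,reel]
Tick 4: prefer B, take fin from B; A=[gear,ingot,lens,crate] B=[disk,tube] C=[hinge,peg,reel,fin]
Tick 5: prefer A, take gear from A; A=[ingot,lens,crate] B=[disk,tube] C=[hinge,peg,reel,fin,gear]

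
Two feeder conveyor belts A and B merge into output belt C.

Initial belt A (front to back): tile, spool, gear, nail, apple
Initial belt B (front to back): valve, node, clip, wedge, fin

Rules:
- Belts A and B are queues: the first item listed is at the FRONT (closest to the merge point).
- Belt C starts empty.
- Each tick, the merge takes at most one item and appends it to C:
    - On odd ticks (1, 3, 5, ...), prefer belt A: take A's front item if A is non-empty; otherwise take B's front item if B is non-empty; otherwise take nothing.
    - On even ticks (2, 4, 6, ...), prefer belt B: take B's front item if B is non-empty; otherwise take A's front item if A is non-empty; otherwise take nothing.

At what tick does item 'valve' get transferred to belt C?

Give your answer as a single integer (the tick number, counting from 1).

Tick 1: prefer A, take tile from A; A=[spool,gear,nail,apple] B=[valve,node,clip,wedge,fin] C=[tile]
Tick 2: prefer B, take valve from B; A=[spool,gear,nail,apple] B=[node,clip,wedge,fin] C=[tile,valve]

Answer: 2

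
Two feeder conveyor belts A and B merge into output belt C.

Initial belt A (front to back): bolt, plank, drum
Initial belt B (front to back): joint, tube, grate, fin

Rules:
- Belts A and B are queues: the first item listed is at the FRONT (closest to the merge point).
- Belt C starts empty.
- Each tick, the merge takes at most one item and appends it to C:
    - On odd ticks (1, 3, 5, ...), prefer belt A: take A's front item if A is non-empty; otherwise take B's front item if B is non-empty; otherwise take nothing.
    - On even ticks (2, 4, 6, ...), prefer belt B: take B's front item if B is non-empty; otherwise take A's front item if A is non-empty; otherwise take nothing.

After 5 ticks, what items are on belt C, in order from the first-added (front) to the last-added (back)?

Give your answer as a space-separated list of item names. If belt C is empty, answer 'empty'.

Answer: bolt joint plank tube drum

Derivation:
Tick 1: prefer A, take bolt from A; A=[plank,drum] B=[joint,tube,grate,fin] C=[bolt]
Tick 2: prefer B, take joint from B; A=[plank,drum] B=[tube,grate,fin] C=[bolt,joint]
Tick 3: prefer A, take plank from A; A=[drum] B=[tube,grate,fin] C=[bolt,joint,plank]
Tick 4: prefer B, take tube from B; A=[drum] B=[grate,fin] C=[bolt,joint,plank,tube]
Tick 5: prefer A, take drum from A; A=[-] B=[grate,fin] C=[bolt,joint,plank,tube,drum]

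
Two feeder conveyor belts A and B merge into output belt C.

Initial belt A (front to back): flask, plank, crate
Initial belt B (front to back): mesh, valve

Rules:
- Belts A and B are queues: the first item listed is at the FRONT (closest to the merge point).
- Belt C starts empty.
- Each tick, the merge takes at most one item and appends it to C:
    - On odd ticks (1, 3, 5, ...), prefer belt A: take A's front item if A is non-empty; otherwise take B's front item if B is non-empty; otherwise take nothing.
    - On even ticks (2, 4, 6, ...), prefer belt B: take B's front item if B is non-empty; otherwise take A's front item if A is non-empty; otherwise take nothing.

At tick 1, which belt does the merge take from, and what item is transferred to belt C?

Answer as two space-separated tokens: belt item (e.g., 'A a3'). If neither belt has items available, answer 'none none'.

Tick 1: prefer A, take flask from A; A=[plank,crate] B=[mesh,valve] C=[flask]

Answer: A flask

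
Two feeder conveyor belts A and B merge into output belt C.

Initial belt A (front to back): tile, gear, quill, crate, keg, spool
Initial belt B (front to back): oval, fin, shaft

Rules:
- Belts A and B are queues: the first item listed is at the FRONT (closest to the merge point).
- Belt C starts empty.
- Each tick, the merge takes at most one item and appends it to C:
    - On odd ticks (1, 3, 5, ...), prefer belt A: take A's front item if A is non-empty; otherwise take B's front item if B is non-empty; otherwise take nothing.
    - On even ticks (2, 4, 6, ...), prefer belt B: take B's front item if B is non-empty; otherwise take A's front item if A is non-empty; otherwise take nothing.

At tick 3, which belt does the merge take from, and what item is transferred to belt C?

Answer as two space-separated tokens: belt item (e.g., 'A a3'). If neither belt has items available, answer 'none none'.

Tick 1: prefer A, take tile from A; A=[gear,quill,crate,keg,spool] B=[oval,fin,shaft] C=[tile]
Tick 2: prefer B, take oval from B; A=[gear,quill,crate,keg,spool] B=[fin,shaft] C=[tile,oval]
Tick 3: prefer A, take gear from A; A=[quill,crate,keg,spool] B=[fin,shaft] C=[tile,oval,gear]

Answer: A gear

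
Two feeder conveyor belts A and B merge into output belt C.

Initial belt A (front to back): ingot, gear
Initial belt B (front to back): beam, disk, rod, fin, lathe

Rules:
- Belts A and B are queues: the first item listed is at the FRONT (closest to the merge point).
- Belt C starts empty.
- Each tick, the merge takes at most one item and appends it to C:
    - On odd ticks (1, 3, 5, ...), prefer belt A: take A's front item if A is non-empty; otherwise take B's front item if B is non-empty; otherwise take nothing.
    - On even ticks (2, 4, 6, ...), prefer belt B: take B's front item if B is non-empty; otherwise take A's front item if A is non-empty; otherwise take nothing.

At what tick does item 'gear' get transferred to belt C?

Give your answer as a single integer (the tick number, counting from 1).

Tick 1: prefer A, take ingot from A; A=[gear] B=[beam,disk,rod,fin,lathe] C=[ingot]
Tick 2: prefer B, take beam from B; A=[gear] B=[disk,rod,fin,lathe] C=[ingot,beam]
Tick 3: prefer A, take gear from A; A=[-] B=[disk,rod,fin,lathe] C=[ingot,beam,gear]

Answer: 3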